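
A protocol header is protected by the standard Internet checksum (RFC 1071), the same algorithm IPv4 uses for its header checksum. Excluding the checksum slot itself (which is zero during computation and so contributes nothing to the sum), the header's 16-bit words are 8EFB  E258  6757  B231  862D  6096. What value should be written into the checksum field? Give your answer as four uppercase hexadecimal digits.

8E5E

One's-complement addition (fold any carry out of bit 15 back into bit 0):
  0x8EFB + 0xE258 = 0x17153 → wrap carry → 0x7154
  0x7154 + 0x6757 = 0x0D8AB
  0xD8AB + 0xB231 = 0x18ADC → wrap carry → 0x8ADD
  0x8ADD + 0x862D = 0x1110A → wrap carry → 0x110B
  0x110B + 0x6096 = 0x071A1
One's-complement sum = 0x71A1.
Checksum = ~0x71A1 & 0xFFFF = 0x8E5E.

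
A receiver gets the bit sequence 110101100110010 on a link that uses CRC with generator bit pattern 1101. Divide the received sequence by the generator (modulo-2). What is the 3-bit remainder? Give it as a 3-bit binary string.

Modulo-2 division of 110101100110010 by 1101:
  pos 0: 1101 XOR 1101 = 0000
  pos 5: 1100 XOR 1101 = 0001
  pos 8: 1110 XOR 1101 = 0011
  pos 10: 1101 XOR 1101 = 0000
Remainder = 000 (zero — the frame passes the CRC check).

000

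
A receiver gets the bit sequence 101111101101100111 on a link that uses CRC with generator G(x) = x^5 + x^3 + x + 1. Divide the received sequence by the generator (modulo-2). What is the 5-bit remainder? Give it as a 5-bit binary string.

10000

Modulo-2 division of 101111101101100111 by 101011:
  pos 0: 101111 XOR 101011 = 000100
  pos 3: 100101 XOR 101011 = 001110
  pos 5: 111010 XOR 101011 = 010001
  pos 6: 100011 XOR 101011 = 001000
  pos 8: 100010 XOR 101011 = 001001
  pos 10: 100101 XOR 101011 = 001110
  pos 12: 111011 XOR 101011 = 010000
Remainder = 10000 (nonzero — an error is detected).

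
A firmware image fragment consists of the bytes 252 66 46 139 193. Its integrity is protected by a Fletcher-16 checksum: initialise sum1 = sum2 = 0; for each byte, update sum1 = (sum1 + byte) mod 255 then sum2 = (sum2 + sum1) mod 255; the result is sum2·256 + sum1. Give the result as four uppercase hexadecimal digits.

Running sums (mod 255):
  after byte 0 (252): sum1=252, sum2=252
  after byte 1 (66): sum1=63, sum2=60
  after byte 2 (46): sum1=109, sum2=169
  after byte 3 (139): sum1=248, sum2=162
  after byte 4 (193): sum1=186, sum2=93
Checksum = sum2·256 + sum1 = 93·256 + 186 = 23994 = 0x5DBA.

5DBA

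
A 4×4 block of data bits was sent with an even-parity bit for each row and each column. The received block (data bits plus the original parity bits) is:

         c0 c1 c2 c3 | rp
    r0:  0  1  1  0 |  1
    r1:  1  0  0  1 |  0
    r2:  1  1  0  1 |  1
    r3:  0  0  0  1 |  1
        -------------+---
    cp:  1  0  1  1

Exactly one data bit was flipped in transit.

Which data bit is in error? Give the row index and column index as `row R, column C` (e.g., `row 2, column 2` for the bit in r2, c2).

Recompute each row's even parity and compare to rp:
  r0: data parity 0, sent rp 1 → mismatch
  r1: data parity 0, sent rp 0 → ok
  r2: data parity 1, sent rp 1 → ok
  r3: data parity 1, sent rp 1 → ok
Recompute each column's even parity and compare to cp:
  c0: data parity 0, sent cp 1 → mismatch
  c1: data parity 0, sent cp 0 → ok
  c2: data parity 1, sent cp 1 → ok
  c3: data parity 1, sent cp 1 → ok
Exactly one row (r0) and one column (c0) fail → the flipped bit is at their intersection.

row 0, column 0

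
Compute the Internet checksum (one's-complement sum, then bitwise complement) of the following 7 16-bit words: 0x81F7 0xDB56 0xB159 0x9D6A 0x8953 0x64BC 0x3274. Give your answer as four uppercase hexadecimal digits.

One's-complement addition (fold any carry out of bit 15 back into bit 0):
  0x81F7 + 0xDB56 = 0x15D4D → wrap carry → 0x5D4E
  0x5D4E + 0xB159 = 0x10EA7 → wrap carry → 0x0EA8
  0x0EA8 + 0x9D6A = 0x0AC12
  0xAC12 + 0x8953 = 0x13565 → wrap carry → 0x3566
  0x3566 + 0x64BC = 0x09A22
  0x9A22 + 0x3274 = 0x0CC96
One's-complement sum = 0xCC96.
Checksum = ~0xCC96 & 0xFFFF = 0x3369.

3369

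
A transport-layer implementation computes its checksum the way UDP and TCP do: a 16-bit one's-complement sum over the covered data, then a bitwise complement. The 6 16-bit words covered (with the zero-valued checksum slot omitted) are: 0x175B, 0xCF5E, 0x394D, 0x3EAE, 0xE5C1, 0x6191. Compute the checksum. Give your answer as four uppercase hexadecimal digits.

One's-complement addition (fold any carry out of bit 15 back into bit 0):
  0x175B + 0xCF5E = 0x0E6B9
  0xE6B9 + 0x394D = 0x12006 → wrap carry → 0x2007
  0x2007 + 0x3EAE = 0x05EB5
  0x5EB5 + 0xE5C1 = 0x14476 → wrap carry → 0x4477
  0x4477 + 0x6191 = 0x0A608
One's-complement sum = 0xA608.
Checksum = ~0xA608 & 0xFFFF = 0x59F7.

59F7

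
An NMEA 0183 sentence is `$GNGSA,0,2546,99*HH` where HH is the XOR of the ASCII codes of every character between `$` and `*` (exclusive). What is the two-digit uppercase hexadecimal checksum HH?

XOR the ASCII codes of the payload characters:
  'G' = 0x47 → acc = 0x47
  'N' = 0x4E → acc = 0x09
  'G' = 0x47 → acc = 0x4E
  'S' = 0x53 → acc = 0x1D
  'A' = 0x41 → acc = 0x5C
  ',' = 0x2C → acc = 0x70
  '0' = 0x30 → acc = 0x40
  ',' = 0x2C → acc = 0x6C
  '2' = 0x32 → acc = 0x5E
  '5' = 0x35 → acc = 0x6B
  '4' = 0x34 → acc = 0x5F
  '6' = 0x36 → acc = 0x69
  ',' = 0x2C → acc = 0x45
  '9' = 0x39 → acc = 0x7C
  '9' = 0x39 → acc = 0x45
Checksum = 0x45.

45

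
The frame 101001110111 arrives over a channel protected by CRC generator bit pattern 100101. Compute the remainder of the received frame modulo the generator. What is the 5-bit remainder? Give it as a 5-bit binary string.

00101

Modulo-2 division of 101001110111 by 100101:
  pos 0: 101001 XOR 100101 = 001100
  pos 2: 110011 XOR 100101 = 010110
  pos 3: 101100 XOR 100101 = 001001
  pos 5: 100111 XOR 100101 = 000010
Remainder = 00101 (nonzero — an error is detected).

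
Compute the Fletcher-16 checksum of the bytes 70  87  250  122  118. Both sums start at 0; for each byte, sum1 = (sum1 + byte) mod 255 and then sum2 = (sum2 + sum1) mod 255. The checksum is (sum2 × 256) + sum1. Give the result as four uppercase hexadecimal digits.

1989

Running sums (mod 255):
  after byte 0 (70): sum1=70, sum2=70
  after byte 1 (87): sum1=157, sum2=227
  after byte 2 (250): sum1=152, sum2=124
  after byte 3 (122): sum1=19, sum2=143
  after byte 4 (118): sum1=137, sum2=25
Checksum = sum2·256 + sum1 = 25·256 + 137 = 6537 = 0x1989.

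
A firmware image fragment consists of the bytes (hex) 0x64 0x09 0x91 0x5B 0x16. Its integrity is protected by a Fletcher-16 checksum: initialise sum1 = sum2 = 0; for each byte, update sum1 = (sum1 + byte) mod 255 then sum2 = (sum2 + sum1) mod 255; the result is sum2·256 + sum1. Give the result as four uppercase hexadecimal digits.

Running sums (mod 255):
  after byte 0 (0x64): sum1=100, sum2=100
  after byte 1 (0x09): sum1=109, sum2=209
  after byte 2 (0x91): sum1=254, sum2=208
  after byte 3 (0x5B): sum1=90, sum2=43
  after byte 4 (0x16): sum1=112, sum2=155
Checksum = sum2·256 + sum1 = 155·256 + 112 = 39792 = 0x9B70.

9B70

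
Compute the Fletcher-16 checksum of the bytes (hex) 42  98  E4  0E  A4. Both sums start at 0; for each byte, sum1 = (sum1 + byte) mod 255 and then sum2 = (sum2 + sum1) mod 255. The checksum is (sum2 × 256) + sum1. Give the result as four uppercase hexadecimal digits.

Running sums (mod 255):
  after byte 0 (42): sum1=66, sum2=66
  after byte 1 (98): sum1=218, sum2=29
  after byte 2 (E4): sum1=191, sum2=220
  after byte 3 (0E): sum1=205, sum2=170
  after byte 4 (A4): sum1=114, sum2=29
Checksum = sum2·256 + sum1 = 29·256 + 114 = 7538 = 0x1D72.

1D72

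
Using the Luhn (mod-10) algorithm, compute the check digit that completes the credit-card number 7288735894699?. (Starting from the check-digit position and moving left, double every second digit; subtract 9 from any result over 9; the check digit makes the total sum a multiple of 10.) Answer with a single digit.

Partial digits right→left: 9 9 6 4 9 8 5 3 7 8 8 2 7
Double every second digit counting from the check-digit position (so the 1st, 3rd, 5th, ... of the partial from the right).
  doubled (with −9 where >9): 9 3 9 1 5 7 5 → sum 39
  kept as-is: 9 4 8 3 8 2 → sum 34
Total = 39 + 34 = 73.
Check digit = (10 − (73 mod 10)) mod 10 = 7.

7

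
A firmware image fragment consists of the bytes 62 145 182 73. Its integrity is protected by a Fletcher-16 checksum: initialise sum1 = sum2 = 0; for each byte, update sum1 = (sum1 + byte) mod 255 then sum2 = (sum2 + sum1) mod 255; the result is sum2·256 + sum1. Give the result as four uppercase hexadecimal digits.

Running sums (mod 255):
  after byte 0 (62): sum1=62, sum2=62
  after byte 1 (145): sum1=207, sum2=14
  after byte 2 (182): sum1=134, sum2=148
  after byte 3 (73): sum1=207, sum2=100
Checksum = sum2·256 + sum1 = 100·256 + 207 = 25807 = 0x64CF.

64CF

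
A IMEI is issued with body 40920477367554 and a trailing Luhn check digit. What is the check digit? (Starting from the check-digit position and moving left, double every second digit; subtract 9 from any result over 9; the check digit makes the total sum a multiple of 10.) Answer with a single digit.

6

Partial digits right→left: 4 5 5 7 6 3 7 7 4 0 2 9 0 4
Double every second digit counting from the check-digit position (so the 1st, 3rd, 5th, ... of the partial from the right).
  doubled (with −9 where >9): 8 1 3 5 8 4 0 → sum 29
  kept as-is: 5 7 3 7 0 9 4 → sum 35
Total = 29 + 35 = 64.
Check digit = (10 − (64 mod 10)) mod 10 = 6.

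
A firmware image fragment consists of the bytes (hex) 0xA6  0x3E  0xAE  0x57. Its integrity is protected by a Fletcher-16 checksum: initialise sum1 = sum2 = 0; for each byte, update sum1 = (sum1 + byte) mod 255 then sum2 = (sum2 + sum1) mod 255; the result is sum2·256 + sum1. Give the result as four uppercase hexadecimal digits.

0AEA

Running sums (mod 255):
  after byte 0 (0xA6): sum1=166, sum2=166
  after byte 1 (0x3E): sum1=228, sum2=139
  after byte 2 (0xAE): sum1=147, sum2=31
  after byte 3 (0x57): sum1=234, sum2=10
Checksum = sum2·256 + sum1 = 10·256 + 234 = 2794 = 0x0AEA.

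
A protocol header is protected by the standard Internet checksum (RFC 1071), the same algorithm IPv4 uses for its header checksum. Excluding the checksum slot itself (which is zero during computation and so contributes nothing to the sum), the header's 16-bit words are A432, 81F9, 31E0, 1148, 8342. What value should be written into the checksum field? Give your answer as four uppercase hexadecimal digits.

1369

One's-complement addition (fold any carry out of bit 15 back into bit 0):
  0xA432 + 0x81F9 = 0x1262B → wrap carry → 0x262C
  0x262C + 0x31E0 = 0x0580C
  0x580C + 0x1148 = 0x06954
  0x6954 + 0x8342 = 0x0EC96
One's-complement sum = 0xEC96.
Checksum = ~0xEC96 & 0xFFFF = 0x1369.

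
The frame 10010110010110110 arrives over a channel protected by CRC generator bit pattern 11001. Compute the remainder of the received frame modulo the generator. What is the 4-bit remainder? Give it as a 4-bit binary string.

0000

Modulo-2 division of 10010110010110110 by 11001:
  pos 0: 10010 XOR 11001 = 01011
  pos 1: 10111 XOR 11001 = 01110
  pos 2: 11101 XOR 11001 = 00100
  pos 4: 10000 XOR 11001 = 01001
  pos 5: 10011 XOR 11001 = 01010
  pos 6: 10100 XOR 11001 = 01101
  pos 7: 11011 XOR 11001 = 00010
  pos 10: 10101 XOR 11001 = 01100
  pos 11: 11001 XOR 11001 = 00000
Remainder = 0000 (zero — the frame passes the CRC check).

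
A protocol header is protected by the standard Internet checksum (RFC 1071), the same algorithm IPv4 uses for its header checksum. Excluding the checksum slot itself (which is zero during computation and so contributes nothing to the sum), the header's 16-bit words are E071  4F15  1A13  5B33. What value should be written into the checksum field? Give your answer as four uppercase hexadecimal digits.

5B32

One's-complement addition (fold any carry out of bit 15 back into bit 0):
  0xE071 + 0x4F15 = 0x12F86 → wrap carry → 0x2F87
  0x2F87 + 0x1A13 = 0x0499A
  0x499A + 0x5B33 = 0x0A4CD
One's-complement sum = 0xA4CD.
Checksum = ~0xA4CD & 0xFFFF = 0x5B32.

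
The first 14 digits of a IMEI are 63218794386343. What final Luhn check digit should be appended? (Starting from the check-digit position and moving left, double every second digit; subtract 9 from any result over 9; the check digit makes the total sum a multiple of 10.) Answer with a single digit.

2

Partial digits right→left: 3 4 3 6 8 3 4 9 7 8 1 2 3 6
Double every second digit counting from the check-digit position (so the 1st, 3rd, 5th, ... of the partial from the right).
  doubled (with −9 where >9): 6 6 7 8 5 2 6 → sum 40
  kept as-is: 4 6 3 9 8 2 6 → sum 38
Total = 40 + 38 = 78.
Check digit = (10 − (78 mod 10)) mod 10 = 2.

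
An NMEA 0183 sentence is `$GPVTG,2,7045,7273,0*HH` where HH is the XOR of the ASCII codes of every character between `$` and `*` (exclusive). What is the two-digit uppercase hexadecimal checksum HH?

XOR the ASCII codes of the payload characters:
  'G' = 0x47 → acc = 0x47
  'P' = 0x50 → acc = 0x17
  'V' = 0x56 → acc = 0x41
  'T' = 0x54 → acc = 0x15
  'G' = 0x47 → acc = 0x52
  ',' = 0x2C → acc = 0x7E
  '2' = 0x32 → acc = 0x4C
  ',' = 0x2C → acc = 0x60
  '7' = 0x37 → acc = 0x57
  '0' = 0x30 → acc = 0x67
  '4' = 0x34 → acc = 0x53
  '5' = 0x35 → acc = 0x66
  ',' = 0x2C → acc = 0x4A
  '7' = 0x37 → acc = 0x7D
  '2' = 0x32 → acc = 0x4F
  '7' = 0x37 → acc = 0x78
  '3' = 0x33 → acc = 0x4B
  ',' = 0x2C → acc = 0x67
  '0' = 0x30 → acc = 0x57
Checksum = 0x57.

57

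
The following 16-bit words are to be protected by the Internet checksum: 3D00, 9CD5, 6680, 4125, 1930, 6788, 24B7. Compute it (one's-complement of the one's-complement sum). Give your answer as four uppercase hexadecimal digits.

One's-complement addition (fold any carry out of bit 15 back into bit 0):
  0x3D00 + 0x9CD5 = 0x0D9D5
  0xD9D5 + 0x6680 = 0x14055 → wrap carry → 0x4056
  0x4056 + 0x4125 = 0x0817B
  0x817B + 0x1930 = 0x09AAB
  0x9AAB + 0x6788 = 0x10233 → wrap carry → 0x0234
  0x0234 + 0x24B7 = 0x026EB
One's-complement sum = 0x26EB.
Checksum = ~0x26EB & 0xFFFF = 0xD914.

D914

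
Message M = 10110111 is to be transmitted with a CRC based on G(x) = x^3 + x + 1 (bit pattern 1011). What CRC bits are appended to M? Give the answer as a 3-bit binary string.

010

Append 3 zeros: 10110111000. Divide by 1011 (XOR where the leading bit is 1):
  pos 0: 1011 XOR 1011 = 0000
  pos 5: 1110 XOR 1011 = 0101
  pos 6: 1010 XOR 1011 = 0001
Remainder (last 3 bits) = 010. This is the CRC / FCS.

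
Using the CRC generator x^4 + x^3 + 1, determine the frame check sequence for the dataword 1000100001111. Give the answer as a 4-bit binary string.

1011

Append 4 zeros: 10001000011110000. Divide by 11001 (XOR where the leading bit is 1):
  pos 0: 10001 XOR 11001 = 01000
  pos 1: 10000 XOR 11001 = 01001
  pos 2: 10010 XOR 11001 = 01011
  pos 3: 10110 XOR 11001 = 01111
  pos 4: 11110 XOR 11001 = 00111
  pos 6: 11111 XOR 11001 = 00110
  pos 8: 11011 XOR 11001 = 00010
  pos 11: 10000 XOR 11001 = 01001
  pos 12: 10010 XOR 11001 = 01011
Remainder (last 4 bits) = 1011. This is the CRC / FCS.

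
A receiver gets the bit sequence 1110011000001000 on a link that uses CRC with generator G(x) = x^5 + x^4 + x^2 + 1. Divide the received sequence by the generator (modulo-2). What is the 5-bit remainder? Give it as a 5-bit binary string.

Modulo-2 division of 1110011000001000 by 110101:
  pos 0: 111001 XOR 110101 = 001100
  pos 2: 110010 XOR 110101 = 000111
  pos 5: 111000 XOR 110101 = 001101
  pos 7: 110101 XOR 110101 = 000000
Remainder = 00000 (zero — the frame passes the CRC check).

00000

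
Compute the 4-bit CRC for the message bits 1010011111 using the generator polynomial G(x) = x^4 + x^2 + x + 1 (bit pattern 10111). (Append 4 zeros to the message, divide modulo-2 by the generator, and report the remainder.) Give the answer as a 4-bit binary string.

1101

Append 4 zeros: 10100111110000. Divide by 10111 (XOR where the leading bit is 1):
  pos 0: 10100 XOR 10111 = 00011
  pos 3: 11111 XOR 10111 = 01000
  pos 4: 10001 XOR 10111 = 00110
  pos 6: 11010 XOR 10111 = 01101
  pos 7: 11010 XOR 10111 = 01101
  pos 8: 11010 XOR 10111 = 01101
  pos 9: 11010 XOR 10111 = 01101
Remainder (last 4 bits) = 1101. This is the CRC / FCS.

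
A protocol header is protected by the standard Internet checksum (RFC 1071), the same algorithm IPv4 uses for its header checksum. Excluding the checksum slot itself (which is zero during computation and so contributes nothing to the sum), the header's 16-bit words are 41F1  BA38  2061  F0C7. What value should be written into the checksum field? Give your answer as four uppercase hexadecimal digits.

One's-complement addition (fold any carry out of bit 15 back into bit 0):
  0x41F1 + 0xBA38 = 0x0FC29
  0xFC29 + 0x2061 = 0x11C8A → wrap carry → 0x1C8B
  0x1C8B + 0xF0C7 = 0x10D52 → wrap carry → 0x0D53
One's-complement sum = 0x0D53.
Checksum = ~0x0D53 & 0xFFFF = 0xF2AC.

F2AC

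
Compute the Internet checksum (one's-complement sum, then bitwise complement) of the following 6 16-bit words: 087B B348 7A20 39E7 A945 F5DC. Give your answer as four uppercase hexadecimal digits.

One's-complement addition (fold any carry out of bit 15 back into bit 0):
  0x087B + 0xB348 = 0x0BBC3
  0xBBC3 + 0x7A20 = 0x135E3 → wrap carry → 0x35E4
  0x35E4 + 0x39E7 = 0x06FCB
  0x6FCB + 0xA945 = 0x11910 → wrap carry → 0x1911
  0x1911 + 0xF5DC = 0x10EED → wrap carry → 0x0EEE
One's-complement sum = 0x0EEE.
Checksum = ~0x0EEE & 0xFFFF = 0xF111.

F111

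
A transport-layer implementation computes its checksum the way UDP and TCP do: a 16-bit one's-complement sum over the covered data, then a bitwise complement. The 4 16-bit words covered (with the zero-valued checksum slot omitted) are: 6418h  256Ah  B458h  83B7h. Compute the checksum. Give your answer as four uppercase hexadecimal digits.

One's-complement addition (fold any carry out of bit 15 back into bit 0):
  0x6418 + 0x256A = 0x08982
  0x8982 + 0xB458 = 0x13DDA → wrap carry → 0x3DDB
  0x3DDB + 0x83B7 = 0x0C192
One's-complement sum = 0xC192.
Checksum = ~0xC192 & 0xFFFF = 0x3E6D.

3E6D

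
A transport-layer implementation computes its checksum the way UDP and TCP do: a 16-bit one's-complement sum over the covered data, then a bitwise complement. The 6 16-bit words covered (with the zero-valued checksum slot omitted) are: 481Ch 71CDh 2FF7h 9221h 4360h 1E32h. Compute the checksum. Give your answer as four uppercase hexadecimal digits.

226B

One's-complement addition (fold any carry out of bit 15 back into bit 0):
  0x481C + 0x71CD = 0x0B9E9
  0xB9E9 + 0x2FF7 = 0x0E9E0
  0xE9E0 + 0x9221 = 0x17C01 → wrap carry → 0x7C02
  0x7C02 + 0x4360 = 0x0BF62
  0xBF62 + 0x1E32 = 0x0DD94
One's-complement sum = 0xDD94.
Checksum = ~0xDD94 & 0xFFFF = 0x226B.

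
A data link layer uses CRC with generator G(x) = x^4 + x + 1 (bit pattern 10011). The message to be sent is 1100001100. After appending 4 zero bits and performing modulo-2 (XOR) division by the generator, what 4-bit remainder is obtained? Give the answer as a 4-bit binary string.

0101

Append 4 zeros: 11000011000000. Divide by 10011 (XOR where the leading bit is 1):
  pos 0: 11000 XOR 10011 = 01011
  pos 1: 10110 XOR 10011 = 00101
  pos 3: 10111 XOR 10011 = 00100
  pos 5: 10000 XOR 10011 = 00011
  pos 8: 11000 XOR 10011 = 01011
  pos 9: 10110 XOR 10011 = 00101
Remainder (last 4 bits) = 0101. This is the CRC / FCS.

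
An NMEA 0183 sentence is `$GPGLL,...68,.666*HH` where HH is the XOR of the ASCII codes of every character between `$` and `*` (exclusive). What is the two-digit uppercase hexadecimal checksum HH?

68

XOR the ASCII codes of the payload characters:
  'G' = 0x47 → acc = 0x47
  'P' = 0x50 → acc = 0x17
  'G' = 0x47 → acc = 0x50
  'L' = 0x4C → acc = 0x1C
  'L' = 0x4C → acc = 0x50
  ',' = 0x2C → acc = 0x7C
  '.' = 0x2E → acc = 0x52
  '.' = 0x2E → acc = 0x7C
  '.' = 0x2E → acc = 0x52
  '6' = 0x36 → acc = 0x64
  '8' = 0x38 → acc = 0x5C
  ',' = 0x2C → acc = 0x70
  '.' = 0x2E → acc = 0x5E
  '6' = 0x36 → acc = 0x68
  '6' = 0x36 → acc = 0x5E
  '6' = 0x36 → acc = 0x68
Checksum = 0x68.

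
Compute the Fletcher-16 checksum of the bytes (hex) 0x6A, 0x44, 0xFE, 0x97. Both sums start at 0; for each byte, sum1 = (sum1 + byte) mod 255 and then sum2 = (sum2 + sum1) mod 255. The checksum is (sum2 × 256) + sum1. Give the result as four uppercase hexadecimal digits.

0C45

Running sums (mod 255):
  after byte 0 (0x6A): sum1=106, sum2=106
  after byte 1 (0x44): sum1=174, sum2=25
  after byte 2 (0xFE): sum1=173, sum2=198
  after byte 3 (0x97): sum1=69, sum2=12
Checksum = sum2·256 + sum1 = 12·256 + 69 = 3141 = 0x0C45.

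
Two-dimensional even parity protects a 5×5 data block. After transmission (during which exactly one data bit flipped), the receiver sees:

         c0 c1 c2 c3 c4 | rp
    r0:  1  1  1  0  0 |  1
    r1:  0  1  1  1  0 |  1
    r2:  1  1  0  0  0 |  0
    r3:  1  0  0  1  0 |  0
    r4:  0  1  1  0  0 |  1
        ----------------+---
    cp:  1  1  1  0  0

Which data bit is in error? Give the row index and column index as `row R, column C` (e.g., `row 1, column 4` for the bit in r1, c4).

row 4, column 1

Recompute each row's even parity and compare to rp:
  r0: data parity 1, sent rp 1 → ok
  r1: data parity 1, sent rp 1 → ok
  r2: data parity 0, sent rp 0 → ok
  r3: data parity 0, sent rp 0 → ok
  r4: data parity 0, sent rp 1 → mismatch
Recompute each column's even parity and compare to cp:
  c0: data parity 1, sent cp 1 → ok
  c1: data parity 0, sent cp 1 → mismatch
  c2: data parity 1, sent cp 1 → ok
  c3: data parity 0, sent cp 0 → ok
  c4: data parity 0, sent cp 0 → ok
Exactly one row (r4) and one column (c1) fail → the flipped bit is at their intersection.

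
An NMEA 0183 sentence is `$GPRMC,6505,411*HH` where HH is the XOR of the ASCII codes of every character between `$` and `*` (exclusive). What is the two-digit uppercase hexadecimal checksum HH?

XOR the ASCII codes of the payload characters:
  'G' = 0x47 → acc = 0x47
  'P' = 0x50 → acc = 0x17
  'R' = 0x52 → acc = 0x45
  'M' = 0x4D → acc = 0x08
  'C' = 0x43 → acc = 0x4B
  ',' = 0x2C → acc = 0x67
  '6' = 0x36 → acc = 0x51
  '5' = 0x35 → acc = 0x64
  '0' = 0x30 → acc = 0x54
  '5' = 0x35 → acc = 0x61
  ',' = 0x2C → acc = 0x4D
  '4' = 0x34 → acc = 0x79
  '1' = 0x31 → acc = 0x48
  '1' = 0x31 → acc = 0x79
Checksum = 0x79.

79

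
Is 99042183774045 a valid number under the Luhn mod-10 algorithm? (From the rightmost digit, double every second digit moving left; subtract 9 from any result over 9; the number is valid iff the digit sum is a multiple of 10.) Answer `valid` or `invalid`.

From the right, keep odd positions and double even positions (subtract 9 from any doubled value over 9):
  doubled (positions 2,4,...): 8 8 5 7 4 0 9 → sum 41
  kept (positions 1,3,...): 5 0 7 3 1 4 9 → sum 29
Total = 70.
70 mod 10 = 0, so the number is valid.

valid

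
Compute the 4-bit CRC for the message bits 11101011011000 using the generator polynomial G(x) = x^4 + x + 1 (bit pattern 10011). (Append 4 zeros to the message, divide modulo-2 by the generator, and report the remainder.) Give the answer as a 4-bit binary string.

1101

Append 4 zeros: 111010110110000000. Divide by 10011 (XOR where the leading bit is 1):
  pos 0: 11101 XOR 10011 = 01110
  pos 1: 11100 XOR 10011 = 01111
  pos 2: 11111 XOR 10011 = 01100
  pos 3: 11001 XOR 10011 = 01010
  pos 4: 10100 XOR 10011 = 00111
  pos 6: 11111 XOR 10011 = 01100
  pos 7: 11000 XOR 10011 = 01011
  pos 8: 10110 XOR 10011 = 00101
  pos 10: 10100 XOR 10011 = 00111
  pos 12: 11100 XOR 10011 = 01111
  pos 13: 11110 XOR 10011 = 01101
Remainder (last 4 bits) = 1101. This is the CRC / FCS.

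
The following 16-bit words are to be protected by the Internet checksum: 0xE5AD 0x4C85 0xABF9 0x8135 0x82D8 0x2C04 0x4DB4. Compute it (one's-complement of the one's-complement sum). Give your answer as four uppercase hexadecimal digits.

A40C

One's-complement addition (fold any carry out of bit 15 back into bit 0):
  0xE5AD + 0x4C85 = 0x13232 → wrap carry → 0x3233
  0x3233 + 0xABF9 = 0x0DE2C
  0xDE2C + 0x8135 = 0x15F61 → wrap carry → 0x5F62
  0x5F62 + 0x82D8 = 0x0E23A
  0xE23A + 0x2C04 = 0x10E3E → wrap carry → 0x0E3F
  0x0E3F + 0x4DB4 = 0x05BF3
One's-complement sum = 0x5BF3.
Checksum = ~0x5BF3 & 0xFFFF = 0xA40C.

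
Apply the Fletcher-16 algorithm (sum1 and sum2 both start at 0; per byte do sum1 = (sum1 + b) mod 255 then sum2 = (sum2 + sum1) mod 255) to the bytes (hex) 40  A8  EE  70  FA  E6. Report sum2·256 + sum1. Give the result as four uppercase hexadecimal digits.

B62A

Running sums (mod 255):
  after byte 0 (40): sum1=64, sum2=64
  after byte 1 (A8): sum1=232, sum2=41
  after byte 2 (EE): sum1=215, sum2=1
  after byte 3 (70): sum1=72, sum2=73
  after byte 4 (FA): sum1=67, sum2=140
  after byte 5 (E6): sum1=42, sum2=182
Checksum = sum2·256 + sum1 = 182·256 + 42 = 46634 = 0xB62A.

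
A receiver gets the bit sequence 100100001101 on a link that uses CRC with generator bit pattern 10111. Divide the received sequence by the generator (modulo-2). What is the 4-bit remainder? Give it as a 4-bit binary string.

Modulo-2 division of 100100001101 by 10111:
  pos 0: 10010 XOR 10111 = 00101
  pos 2: 10100 XOR 10111 = 00011
  pos 5: 11011 XOR 10111 = 01100
  pos 6: 11000 XOR 10111 = 01111
  pos 7: 11111 XOR 10111 = 01000
Remainder = 1000 (nonzero — an error is detected).

1000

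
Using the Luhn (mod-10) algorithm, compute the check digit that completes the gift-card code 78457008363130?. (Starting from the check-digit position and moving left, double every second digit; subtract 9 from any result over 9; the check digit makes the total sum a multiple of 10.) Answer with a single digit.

3

Partial digits right→left: 0 3 1 3 6 3 8 0 0 7 5 4 8 7
Double every second digit counting from the check-digit position (so the 1st, 3rd, 5th, ... of the partial from the right).
  doubled (with −9 where >9): 0 2 3 7 0 1 7 → sum 20
  kept as-is: 3 3 3 0 7 4 7 → sum 27
Total = 20 + 27 = 47.
Check digit = (10 − (47 mod 10)) mod 10 = 3.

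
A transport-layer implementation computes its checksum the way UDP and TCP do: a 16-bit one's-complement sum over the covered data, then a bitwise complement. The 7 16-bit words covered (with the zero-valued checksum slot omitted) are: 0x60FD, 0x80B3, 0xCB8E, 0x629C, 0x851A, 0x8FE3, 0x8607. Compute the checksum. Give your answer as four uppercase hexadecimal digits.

One's-complement addition (fold any carry out of bit 15 back into bit 0):
  0x60FD + 0x80B3 = 0x0E1B0
  0xE1B0 + 0xCB8E = 0x1AD3E → wrap carry → 0xAD3F
  0xAD3F + 0x629C = 0x10FDB → wrap carry → 0x0FDC
  0x0FDC + 0x851A = 0x094F6
  0x94F6 + 0x8FE3 = 0x124D9 → wrap carry → 0x24DA
  0x24DA + 0x8607 = 0x0AAE1
One's-complement sum = 0xAAE1.
Checksum = ~0xAAE1 & 0xFFFF = 0x551E.

551E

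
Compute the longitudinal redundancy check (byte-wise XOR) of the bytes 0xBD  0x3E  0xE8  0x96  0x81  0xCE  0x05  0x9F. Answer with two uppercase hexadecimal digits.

28

XOR the bytes together:
  start with 0xBD
  0xBD ⊕ 0x3E = 0x83
  0x83 ⊕ 0xE8 = 0x6B
  0x6B ⊕ 0x96 = 0xFD
  0xFD ⊕ 0x81 = 0x7C
  0x7C ⊕ 0xCE = 0xB2
  0xB2 ⊕ 0x05 = 0xB7
  0xB7 ⊕ 0x9F = 0x28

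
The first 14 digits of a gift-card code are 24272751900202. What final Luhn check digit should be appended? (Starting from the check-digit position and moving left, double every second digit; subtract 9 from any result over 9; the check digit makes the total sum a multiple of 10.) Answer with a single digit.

2

Partial digits right→left: 2 0 2 0 0 9 1 5 7 2 7 2 4 2
Double every second digit counting from the check-digit position (so the 1st, 3rd, 5th, ... of the partial from the right).
  doubled (with −9 where >9): 4 4 0 2 5 5 8 → sum 28
  kept as-is: 0 0 9 5 2 2 2 → sum 20
Total = 28 + 20 = 48.
Check digit = (10 − (48 mod 10)) mod 10 = 2.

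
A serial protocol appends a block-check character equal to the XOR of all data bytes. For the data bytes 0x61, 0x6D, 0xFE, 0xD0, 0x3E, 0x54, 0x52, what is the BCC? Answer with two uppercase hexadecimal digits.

XOR the bytes together:
  start with 0x61
  0x61 ⊕ 0x6D = 0x0C
  0x0C ⊕ 0xFE = 0xF2
  0xF2 ⊕ 0xD0 = 0x22
  0x22 ⊕ 0x3E = 0x1C
  0x1C ⊕ 0x54 = 0x48
  0x48 ⊕ 0x52 = 0x1A

1A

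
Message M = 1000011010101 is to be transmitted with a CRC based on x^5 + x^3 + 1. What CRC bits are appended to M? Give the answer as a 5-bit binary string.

Append 5 zeros: 100001101010100000. Divide by 101001 (XOR where the leading bit is 1):
  pos 0: 100001 XOR 101001 = 001000
  pos 2: 100010 XOR 101001 = 001011
  pos 4: 101110 XOR 101001 = 000111
  pos 7: 111101 XOR 101001 = 010100
  pos 8: 101000 XOR 101001 = 000001
Remainder (last 5 bits) = 10000. This is the CRC / FCS.

10000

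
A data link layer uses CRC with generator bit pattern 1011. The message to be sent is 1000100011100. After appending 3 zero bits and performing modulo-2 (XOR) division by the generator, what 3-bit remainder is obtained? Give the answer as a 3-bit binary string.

Append 3 zeros: 1000100011100000. Divide by 1011 (XOR where the leading bit is 1):
  pos 0: 1000 XOR 1011 = 0011
  pos 2: 1110 XOR 1011 = 0101
  pos 3: 1010 XOR 1011 = 0001
  pos 6: 1011 XOR 1011 = 0000
  pos 10: 1000 XOR 1011 = 0011
  pos 12: 1100 XOR 1011 = 0111
Remainder (last 3 bits) = 111. This is the CRC / FCS.

111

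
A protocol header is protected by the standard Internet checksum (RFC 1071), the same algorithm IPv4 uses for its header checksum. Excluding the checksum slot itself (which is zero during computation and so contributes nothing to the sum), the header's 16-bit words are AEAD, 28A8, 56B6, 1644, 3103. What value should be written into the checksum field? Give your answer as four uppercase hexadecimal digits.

8AAC

One's-complement addition (fold any carry out of bit 15 back into bit 0):
  0xAEAD + 0x28A8 = 0x0D755
  0xD755 + 0x56B6 = 0x12E0B → wrap carry → 0x2E0C
  0x2E0C + 0x1644 = 0x04450
  0x4450 + 0x3103 = 0x07553
One's-complement sum = 0x7553.
Checksum = ~0x7553 & 0xFFFF = 0x8AAC.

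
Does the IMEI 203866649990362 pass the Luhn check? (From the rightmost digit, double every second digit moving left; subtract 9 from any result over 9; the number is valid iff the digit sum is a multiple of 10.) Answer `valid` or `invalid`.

valid

From the right, keep odd positions and double even positions (subtract 9 from any doubled value over 9):
  doubled (positions 2,4,...): 3 0 9 8 3 7 0 → sum 30
  kept (positions 1,3,...): 2 3 9 9 6 6 3 2 → sum 40
Total = 70.
70 mod 10 = 0, so the number is valid.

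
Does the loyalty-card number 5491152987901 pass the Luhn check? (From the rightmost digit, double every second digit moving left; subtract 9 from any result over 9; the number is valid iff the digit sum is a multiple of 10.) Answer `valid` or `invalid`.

valid

From the right, keep odd positions and double even positions (subtract 9 from any doubled value over 9):
  doubled (positions 2,4,...): 0 5 9 1 2 8 → sum 25
  kept (positions 1,3,...): 1 9 8 2 1 9 5 → sum 35
Total = 60.
60 mod 10 = 0, so the number is valid.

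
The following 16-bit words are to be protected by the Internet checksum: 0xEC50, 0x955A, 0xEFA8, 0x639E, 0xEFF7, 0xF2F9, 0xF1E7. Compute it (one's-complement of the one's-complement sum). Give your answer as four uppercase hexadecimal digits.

One's-complement addition (fold any carry out of bit 15 back into bit 0):
  0xEC50 + 0x955A = 0x181AA → wrap carry → 0x81AB
  0x81AB + 0xEFA8 = 0x17153 → wrap carry → 0x7154
  0x7154 + 0x639E = 0x0D4F2
  0xD4F2 + 0xEFF7 = 0x1C4E9 → wrap carry → 0xC4EA
  0xC4EA + 0xF2F9 = 0x1B7E3 → wrap carry → 0xB7E4
  0xB7E4 + 0xF1E7 = 0x1A9CB → wrap carry → 0xA9CC
One's-complement sum = 0xA9CC.
Checksum = ~0xA9CC & 0xFFFF = 0x5633.

5633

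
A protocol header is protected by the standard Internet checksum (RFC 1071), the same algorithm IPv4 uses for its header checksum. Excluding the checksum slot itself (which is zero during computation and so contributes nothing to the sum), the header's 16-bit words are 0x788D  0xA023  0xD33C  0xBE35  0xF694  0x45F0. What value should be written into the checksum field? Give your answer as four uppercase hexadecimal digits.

One's-complement addition (fold any carry out of bit 15 back into bit 0):
  0x788D + 0xA023 = 0x118B0 → wrap carry → 0x18B1
  0x18B1 + 0xD33C = 0x0EBED
  0xEBED + 0xBE35 = 0x1AA22 → wrap carry → 0xAA23
  0xAA23 + 0xF694 = 0x1A0B7 → wrap carry → 0xA0B8
  0xA0B8 + 0x45F0 = 0x0E6A8
One's-complement sum = 0xE6A8.
Checksum = ~0xE6A8 & 0xFFFF = 0x1957.

1957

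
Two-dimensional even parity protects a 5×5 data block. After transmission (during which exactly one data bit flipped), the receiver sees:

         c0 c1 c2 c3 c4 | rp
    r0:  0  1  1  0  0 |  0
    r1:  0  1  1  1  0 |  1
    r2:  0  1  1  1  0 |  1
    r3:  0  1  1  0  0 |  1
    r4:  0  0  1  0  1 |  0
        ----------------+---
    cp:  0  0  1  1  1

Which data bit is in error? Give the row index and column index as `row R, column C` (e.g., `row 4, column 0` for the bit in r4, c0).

row 3, column 3

Recompute each row's even parity and compare to rp:
  r0: data parity 0, sent rp 0 → ok
  r1: data parity 1, sent rp 1 → ok
  r2: data parity 1, sent rp 1 → ok
  r3: data parity 0, sent rp 1 → mismatch
  r4: data parity 0, sent rp 0 → ok
Recompute each column's even parity and compare to cp:
  c0: data parity 0, sent cp 0 → ok
  c1: data parity 0, sent cp 0 → ok
  c2: data parity 1, sent cp 1 → ok
  c3: data parity 0, sent cp 1 → mismatch
  c4: data parity 1, sent cp 1 → ok
Exactly one row (r3) and one column (c3) fail → the flipped bit is at their intersection.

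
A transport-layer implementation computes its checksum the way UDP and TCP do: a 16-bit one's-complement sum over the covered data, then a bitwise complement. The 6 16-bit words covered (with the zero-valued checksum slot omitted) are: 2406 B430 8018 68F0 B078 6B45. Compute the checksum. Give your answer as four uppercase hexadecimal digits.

2302

One's-complement addition (fold any carry out of bit 15 back into bit 0):
  0x2406 + 0xB430 = 0x0D836
  0xD836 + 0x8018 = 0x1584E → wrap carry → 0x584F
  0x584F + 0x68F0 = 0x0C13F
  0xC13F + 0xB078 = 0x171B7 → wrap carry → 0x71B8
  0x71B8 + 0x6B45 = 0x0DCFD
One's-complement sum = 0xDCFD.
Checksum = ~0xDCFD & 0xFFFF = 0x2302.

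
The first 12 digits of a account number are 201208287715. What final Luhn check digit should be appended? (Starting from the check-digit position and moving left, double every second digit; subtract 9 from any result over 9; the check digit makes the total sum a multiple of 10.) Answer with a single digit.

Partial digits right→left: 5 1 7 7 8 2 8 0 2 1 0 2
Double every second digit counting from the check-digit position (so the 1st, 3rd, 5th, ... of the partial from the right).
  doubled (with −9 where >9): 1 5 7 7 4 0 → sum 24
  kept as-is: 1 7 2 0 1 2 → sum 13
Total = 24 + 13 = 37.
Check digit = (10 − (37 mod 10)) mod 10 = 3.

3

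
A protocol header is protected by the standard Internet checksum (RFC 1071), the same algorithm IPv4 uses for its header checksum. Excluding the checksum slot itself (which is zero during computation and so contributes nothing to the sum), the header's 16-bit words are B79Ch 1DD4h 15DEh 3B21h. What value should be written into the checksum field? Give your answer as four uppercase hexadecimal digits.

D98F

One's-complement addition (fold any carry out of bit 15 back into bit 0):
  0xB79C + 0x1DD4 = 0x0D570
  0xD570 + 0x15DE = 0x0EB4E
  0xEB4E + 0x3B21 = 0x1266F → wrap carry → 0x2670
One's-complement sum = 0x2670.
Checksum = ~0x2670 & 0xFFFF = 0xD98F.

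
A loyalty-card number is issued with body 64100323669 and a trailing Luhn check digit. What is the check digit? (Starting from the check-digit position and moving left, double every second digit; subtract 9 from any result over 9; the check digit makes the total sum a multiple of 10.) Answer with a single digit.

3

Partial digits right→left: 9 6 6 3 2 3 0 0 1 4 6
Double every second digit counting from the check-digit position (so the 1st, 3rd, 5th, ... of the partial from the right).
  doubled (with −9 where >9): 9 3 4 0 2 3 → sum 21
  kept as-is: 6 3 3 0 4 → sum 16
Total = 21 + 16 = 37.
Check digit = (10 − (37 mod 10)) mod 10 = 3.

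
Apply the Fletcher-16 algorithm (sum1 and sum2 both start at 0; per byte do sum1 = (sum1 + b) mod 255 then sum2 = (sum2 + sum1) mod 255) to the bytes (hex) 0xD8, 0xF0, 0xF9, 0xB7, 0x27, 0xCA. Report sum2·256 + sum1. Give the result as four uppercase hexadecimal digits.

F16D

Running sums (mod 255):
  after byte 0 (0xD8): sum1=216, sum2=216
  after byte 1 (0xF0): sum1=201, sum2=162
  after byte 2 (0xF9): sum1=195, sum2=102
  after byte 3 (0xB7): sum1=123, sum2=225
  after byte 4 (0x27): sum1=162, sum2=132
  after byte 5 (0xCA): sum1=109, sum2=241
Checksum = sum2·256 + sum1 = 241·256 + 109 = 61805 = 0xF16D.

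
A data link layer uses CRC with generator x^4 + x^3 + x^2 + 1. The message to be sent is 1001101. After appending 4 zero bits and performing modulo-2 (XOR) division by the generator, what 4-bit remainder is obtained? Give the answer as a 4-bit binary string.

1010

Append 4 zeros: 10011010000. Divide by 11101 (XOR where the leading bit is 1):
  pos 0: 10011 XOR 11101 = 01110
  pos 1: 11100 XOR 11101 = 00001
  pos 5: 11000 XOR 11101 = 00101
Remainder (last 4 bits) = 1010. This is the CRC / FCS.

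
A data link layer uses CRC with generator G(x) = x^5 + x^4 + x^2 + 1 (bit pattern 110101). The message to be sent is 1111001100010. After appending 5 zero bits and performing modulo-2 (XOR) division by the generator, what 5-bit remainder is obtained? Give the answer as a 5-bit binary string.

01011

Append 5 zeros: 111100110001000000. Divide by 110101 (XOR where the leading bit is 1):
  pos 0: 111100 XOR 110101 = 001001
  pos 2: 100111 XOR 110101 = 010010
  pos 3: 100100 XOR 110101 = 010001
  pos 4: 100010 XOR 110101 = 010111
  pos 5: 101110 XOR 110101 = 011011
  pos 6: 110111 XOR 110101 = 000010
  pos 10: 100000 XOR 110101 = 010101
  pos 11: 101010 XOR 110101 = 011111
  pos 12: 111110 XOR 110101 = 001011
Remainder (last 5 bits) = 01011. This is the CRC / FCS.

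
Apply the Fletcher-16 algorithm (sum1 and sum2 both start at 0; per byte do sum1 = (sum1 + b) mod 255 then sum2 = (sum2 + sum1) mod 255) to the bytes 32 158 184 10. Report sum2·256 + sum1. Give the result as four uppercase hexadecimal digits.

D781

Running sums (mod 255):
  after byte 0 (32): sum1=32, sum2=32
  after byte 1 (158): sum1=190, sum2=222
  after byte 2 (184): sum1=119, sum2=86
  after byte 3 (10): sum1=129, sum2=215
Checksum = sum2·256 + sum1 = 215·256 + 129 = 55169 = 0xD781.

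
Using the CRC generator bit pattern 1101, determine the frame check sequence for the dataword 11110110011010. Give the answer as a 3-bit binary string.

Append 3 zeros: 11110110011010000. Divide by 1101 (XOR where the leading bit is 1):
  pos 0: 1111 XOR 1101 = 0010
  pos 2: 1001 XOR 1101 = 0100
  pos 3: 1001 XOR 1101 = 0100
  pos 4: 1000 XOR 1101 = 0101
  pos 5: 1010 XOR 1101 = 0111
  pos 6: 1111 XOR 1101 = 0010
  pos 8: 1010 XOR 1101 = 0111
  pos 9: 1111 XOR 1101 = 0010
  pos 11: 1000 XOR 1101 = 0101
  pos 12: 1010 XOR 1101 = 0111
  pos 13: 1110 XOR 1101 = 0011
Remainder (last 3 bits) = 011. This is the CRC / FCS.

011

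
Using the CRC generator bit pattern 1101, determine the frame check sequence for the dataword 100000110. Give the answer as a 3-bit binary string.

Append 3 zeros: 100000110000. Divide by 1101 (XOR where the leading bit is 1):
  pos 0: 1000 XOR 1101 = 0101
  pos 1: 1010 XOR 1101 = 0111
  pos 2: 1110 XOR 1101 = 0011
  pos 4: 1111 XOR 1101 = 0010
  pos 6: 1000 XOR 1101 = 0101
  pos 7: 1010 XOR 1101 = 0111
  pos 8: 1110 XOR 1101 = 0011
Remainder (last 3 bits) = 011. This is the CRC / FCS.

011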